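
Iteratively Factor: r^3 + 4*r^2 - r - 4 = (r - 1)*(r^2 + 5*r + 4) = (r - 1)*(r + 4)*(r + 1)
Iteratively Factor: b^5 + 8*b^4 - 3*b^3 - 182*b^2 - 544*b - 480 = (b + 4)*(b^4 + 4*b^3 - 19*b^2 - 106*b - 120) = (b + 2)*(b + 4)*(b^3 + 2*b^2 - 23*b - 60) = (b + 2)*(b + 3)*(b + 4)*(b^2 - b - 20) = (b - 5)*(b + 2)*(b + 3)*(b + 4)*(b + 4)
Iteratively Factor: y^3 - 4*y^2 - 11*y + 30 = (y + 3)*(y^2 - 7*y + 10) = (y - 2)*(y + 3)*(y - 5)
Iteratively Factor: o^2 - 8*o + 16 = (o - 4)*(o - 4)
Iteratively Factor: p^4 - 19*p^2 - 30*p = (p + 2)*(p^3 - 2*p^2 - 15*p) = p*(p + 2)*(p^2 - 2*p - 15) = p*(p + 2)*(p + 3)*(p - 5)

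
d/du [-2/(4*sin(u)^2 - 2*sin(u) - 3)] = 4*(4*sin(u) - 1)*cos(u)/(-4*sin(u)^2 + 2*sin(u) + 3)^2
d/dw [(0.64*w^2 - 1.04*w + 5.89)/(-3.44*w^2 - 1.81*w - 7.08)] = (-4.736*w^2 + 31.4608*w + 18.0241)/(11.8336*w^4 + 12.4528*w^3 + 51.9865*w^2 + 25.6296*w + 50.1264)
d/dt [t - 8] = 1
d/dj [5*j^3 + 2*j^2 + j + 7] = 15*j^2 + 4*j + 1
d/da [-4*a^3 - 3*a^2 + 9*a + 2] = -12*a^2 - 6*a + 9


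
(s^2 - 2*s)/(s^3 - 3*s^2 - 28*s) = (2 - s)/(-s^2 + 3*s + 28)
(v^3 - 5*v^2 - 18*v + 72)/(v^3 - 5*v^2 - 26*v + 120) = (v^2 + v - 12)/(v^2 + v - 20)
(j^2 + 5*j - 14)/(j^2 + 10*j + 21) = (j - 2)/(j + 3)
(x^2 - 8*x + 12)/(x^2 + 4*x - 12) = (x - 6)/(x + 6)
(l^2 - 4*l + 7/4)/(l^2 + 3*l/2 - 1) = (l - 7/2)/(l + 2)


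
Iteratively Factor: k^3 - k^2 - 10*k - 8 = (k + 2)*(k^2 - 3*k - 4) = (k - 4)*(k + 2)*(k + 1)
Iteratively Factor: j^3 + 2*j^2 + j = (j)*(j^2 + 2*j + 1) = j*(j + 1)*(j + 1)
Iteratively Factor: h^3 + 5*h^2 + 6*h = (h + 2)*(h^2 + 3*h) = h*(h + 2)*(h + 3)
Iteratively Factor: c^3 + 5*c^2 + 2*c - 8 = (c + 2)*(c^2 + 3*c - 4) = (c + 2)*(c + 4)*(c - 1)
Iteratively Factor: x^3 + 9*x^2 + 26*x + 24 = (x + 4)*(x^2 + 5*x + 6) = (x + 3)*(x + 4)*(x + 2)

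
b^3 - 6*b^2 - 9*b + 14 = (b - 7)*(b - 1)*(b + 2)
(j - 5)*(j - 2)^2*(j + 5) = j^4 - 4*j^3 - 21*j^2 + 100*j - 100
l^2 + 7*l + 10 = (l + 2)*(l + 5)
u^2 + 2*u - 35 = (u - 5)*(u + 7)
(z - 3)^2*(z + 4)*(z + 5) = z^4 + 3*z^3 - 25*z^2 - 39*z + 180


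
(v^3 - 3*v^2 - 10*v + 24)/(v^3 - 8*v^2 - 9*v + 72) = (v^2 - 6*v + 8)/(v^2 - 11*v + 24)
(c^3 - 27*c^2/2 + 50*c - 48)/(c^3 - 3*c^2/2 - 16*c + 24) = (c - 8)/(c + 4)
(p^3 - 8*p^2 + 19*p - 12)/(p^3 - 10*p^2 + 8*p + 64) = (p^2 - 4*p + 3)/(p^2 - 6*p - 16)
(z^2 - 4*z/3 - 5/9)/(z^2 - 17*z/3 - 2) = (z - 5/3)/(z - 6)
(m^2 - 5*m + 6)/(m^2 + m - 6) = (m - 3)/(m + 3)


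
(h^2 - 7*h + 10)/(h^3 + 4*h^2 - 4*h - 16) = (h - 5)/(h^2 + 6*h + 8)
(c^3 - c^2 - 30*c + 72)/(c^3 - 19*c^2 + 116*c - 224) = (c^2 + 3*c - 18)/(c^2 - 15*c + 56)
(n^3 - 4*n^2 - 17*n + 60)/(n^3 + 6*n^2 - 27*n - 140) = (n - 3)/(n + 7)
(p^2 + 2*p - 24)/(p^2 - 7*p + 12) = (p + 6)/(p - 3)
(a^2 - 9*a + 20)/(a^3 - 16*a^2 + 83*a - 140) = 1/(a - 7)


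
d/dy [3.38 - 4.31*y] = -4.31000000000000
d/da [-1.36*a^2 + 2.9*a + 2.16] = 2.9 - 2.72*a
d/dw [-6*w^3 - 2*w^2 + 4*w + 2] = -18*w^2 - 4*w + 4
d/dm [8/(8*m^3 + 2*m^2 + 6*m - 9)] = 16*(-12*m^2 - 2*m - 3)/(8*m^3 + 2*m^2 + 6*m - 9)^2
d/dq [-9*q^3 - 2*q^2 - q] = -27*q^2 - 4*q - 1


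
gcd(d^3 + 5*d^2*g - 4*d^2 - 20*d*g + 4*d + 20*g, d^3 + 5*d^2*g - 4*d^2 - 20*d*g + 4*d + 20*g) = d^3 + 5*d^2*g - 4*d^2 - 20*d*g + 4*d + 20*g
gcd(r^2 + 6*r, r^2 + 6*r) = r^2 + 6*r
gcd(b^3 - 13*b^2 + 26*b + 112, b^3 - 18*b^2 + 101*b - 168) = b^2 - 15*b + 56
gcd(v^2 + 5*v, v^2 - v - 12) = 1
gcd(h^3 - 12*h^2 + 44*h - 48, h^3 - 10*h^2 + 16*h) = h - 2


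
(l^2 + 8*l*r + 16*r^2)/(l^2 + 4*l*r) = (l + 4*r)/l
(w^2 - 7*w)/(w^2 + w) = (w - 7)/(w + 1)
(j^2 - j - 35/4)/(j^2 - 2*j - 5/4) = (-4*j^2 + 4*j + 35)/(-4*j^2 + 8*j + 5)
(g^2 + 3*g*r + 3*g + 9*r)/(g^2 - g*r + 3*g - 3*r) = (-g - 3*r)/(-g + r)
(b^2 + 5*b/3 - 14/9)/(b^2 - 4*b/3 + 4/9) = (3*b + 7)/(3*b - 2)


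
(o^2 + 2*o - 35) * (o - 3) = o^3 - o^2 - 41*o + 105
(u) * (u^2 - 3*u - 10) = u^3 - 3*u^2 - 10*u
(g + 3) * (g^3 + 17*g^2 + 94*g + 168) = g^4 + 20*g^3 + 145*g^2 + 450*g + 504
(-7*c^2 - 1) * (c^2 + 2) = -7*c^4 - 15*c^2 - 2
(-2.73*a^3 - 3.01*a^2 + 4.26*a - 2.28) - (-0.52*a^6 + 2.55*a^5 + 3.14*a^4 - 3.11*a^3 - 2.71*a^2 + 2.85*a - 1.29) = 0.52*a^6 - 2.55*a^5 - 3.14*a^4 + 0.38*a^3 - 0.3*a^2 + 1.41*a - 0.99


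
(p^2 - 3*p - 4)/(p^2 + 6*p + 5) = (p - 4)/(p + 5)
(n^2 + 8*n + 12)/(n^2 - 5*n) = (n^2 + 8*n + 12)/(n*(n - 5))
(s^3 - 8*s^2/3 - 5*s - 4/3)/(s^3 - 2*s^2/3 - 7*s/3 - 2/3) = (s - 4)/(s - 2)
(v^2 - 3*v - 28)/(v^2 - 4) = (v^2 - 3*v - 28)/(v^2 - 4)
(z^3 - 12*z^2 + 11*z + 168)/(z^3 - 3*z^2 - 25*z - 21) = (z - 8)/(z + 1)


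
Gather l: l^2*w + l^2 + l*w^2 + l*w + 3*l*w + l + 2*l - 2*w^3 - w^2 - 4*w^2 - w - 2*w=l^2*(w + 1) + l*(w^2 + 4*w + 3) - 2*w^3 - 5*w^2 - 3*w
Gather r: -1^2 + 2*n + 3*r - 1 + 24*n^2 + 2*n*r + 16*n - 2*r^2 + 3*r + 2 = 24*n^2 + 18*n - 2*r^2 + r*(2*n + 6)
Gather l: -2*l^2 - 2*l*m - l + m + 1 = -2*l^2 + l*(-2*m - 1) + m + 1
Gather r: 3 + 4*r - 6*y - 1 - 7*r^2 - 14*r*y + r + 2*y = -7*r^2 + r*(5 - 14*y) - 4*y + 2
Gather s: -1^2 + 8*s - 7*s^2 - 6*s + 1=-7*s^2 + 2*s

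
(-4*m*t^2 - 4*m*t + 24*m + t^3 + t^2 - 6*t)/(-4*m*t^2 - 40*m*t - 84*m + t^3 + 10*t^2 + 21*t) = (t - 2)/(t + 7)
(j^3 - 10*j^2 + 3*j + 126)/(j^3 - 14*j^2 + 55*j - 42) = (j + 3)/(j - 1)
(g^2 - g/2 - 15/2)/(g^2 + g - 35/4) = 2*(2*g^2 - g - 15)/(4*g^2 + 4*g - 35)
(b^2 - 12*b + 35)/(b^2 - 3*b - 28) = (b - 5)/(b + 4)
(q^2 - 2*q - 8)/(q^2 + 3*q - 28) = (q + 2)/(q + 7)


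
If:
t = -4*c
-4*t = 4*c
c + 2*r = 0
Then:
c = 0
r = 0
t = 0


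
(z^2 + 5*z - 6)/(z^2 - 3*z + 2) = (z + 6)/(z - 2)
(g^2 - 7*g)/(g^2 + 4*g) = (g - 7)/(g + 4)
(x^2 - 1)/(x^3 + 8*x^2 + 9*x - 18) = (x + 1)/(x^2 + 9*x + 18)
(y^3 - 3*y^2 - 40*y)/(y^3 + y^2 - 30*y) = (y^2 - 3*y - 40)/(y^2 + y - 30)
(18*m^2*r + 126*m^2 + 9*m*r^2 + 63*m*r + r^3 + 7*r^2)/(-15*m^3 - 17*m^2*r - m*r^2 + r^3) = (6*m*r + 42*m + r^2 + 7*r)/(-5*m^2 - 4*m*r + r^2)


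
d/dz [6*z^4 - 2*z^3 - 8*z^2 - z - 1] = 24*z^3 - 6*z^2 - 16*z - 1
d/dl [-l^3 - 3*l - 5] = -3*l^2 - 3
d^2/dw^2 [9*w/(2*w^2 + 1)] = 36*w*(2*w^2 - 3)/(2*w^2 + 1)^3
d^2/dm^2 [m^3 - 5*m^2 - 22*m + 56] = 6*m - 10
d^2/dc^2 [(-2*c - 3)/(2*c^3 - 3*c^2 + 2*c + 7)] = 2*(-24*c^5 - 36*c^4 + 134*c^3 + 51*c^2 + 54*c - 47)/(8*c^9 - 36*c^8 + 78*c^7 - 15*c^6 - 174*c^5 + 321*c^4 + 50*c^3 - 357*c^2 + 294*c + 343)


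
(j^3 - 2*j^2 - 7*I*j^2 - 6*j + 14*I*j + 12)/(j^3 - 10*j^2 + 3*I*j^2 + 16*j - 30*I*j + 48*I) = (j^2 - 7*I*j - 6)/(j^2 + j*(-8 + 3*I) - 24*I)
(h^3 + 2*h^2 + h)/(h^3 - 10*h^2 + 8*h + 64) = h*(h^2 + 2*h + 1)/(h^3 - 10*h^2 + 8*h + 64)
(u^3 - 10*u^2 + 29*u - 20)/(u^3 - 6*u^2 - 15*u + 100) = (u^2 - 5*u + 4)/(u^2 - u - 20)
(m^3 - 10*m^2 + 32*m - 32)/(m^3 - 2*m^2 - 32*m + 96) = (m - 2)/(m + 6)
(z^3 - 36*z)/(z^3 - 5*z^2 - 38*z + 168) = z*(z - 6)/(z^2 - 11*z + 28)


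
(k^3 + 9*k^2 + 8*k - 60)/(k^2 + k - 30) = (k^2 + 3*k - 10)/(k - 5)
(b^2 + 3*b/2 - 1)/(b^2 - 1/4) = 2*(b + 2)/(2*b + 1)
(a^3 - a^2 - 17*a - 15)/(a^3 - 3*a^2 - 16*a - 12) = (a^2 - 2*a - 15)/(a^2 - 4*a - 12)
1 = 1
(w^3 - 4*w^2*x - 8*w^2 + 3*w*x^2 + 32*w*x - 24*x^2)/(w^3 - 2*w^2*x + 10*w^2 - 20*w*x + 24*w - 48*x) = (w^3 - 4*w^2*x - 8*w^2 + 3*w*x^2 + 32*w*x - 24*x^2)/(w^3 - 2*w^2*x + 10*w^2 - 20*w*x + 24*w - 48*x)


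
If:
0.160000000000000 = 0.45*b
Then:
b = 0.36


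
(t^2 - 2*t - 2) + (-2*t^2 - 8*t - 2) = -t^2 - 10*t - 4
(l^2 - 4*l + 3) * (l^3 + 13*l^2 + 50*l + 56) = l^5 + 9*l^4 + l^3 - 105*l^2 - 74*l + 168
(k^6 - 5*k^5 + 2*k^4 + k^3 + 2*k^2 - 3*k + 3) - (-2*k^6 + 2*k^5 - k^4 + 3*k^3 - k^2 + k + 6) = 3*k^6 - 7*k^5 + 3*k^4 - 2*k^3 + 3*k^2 - 4*k - 3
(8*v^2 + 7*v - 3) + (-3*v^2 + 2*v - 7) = 5*v^2 + 9*v - 10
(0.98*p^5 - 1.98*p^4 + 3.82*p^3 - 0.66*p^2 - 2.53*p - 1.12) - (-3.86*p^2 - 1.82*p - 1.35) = 0.98*p^5 - 1.98*p^4 + 3.82*p^3 + 3.2*p^2 - 0.71*p + 0.23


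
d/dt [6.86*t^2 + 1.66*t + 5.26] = 13.72*t + 1.66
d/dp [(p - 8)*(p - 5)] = 2*p - 13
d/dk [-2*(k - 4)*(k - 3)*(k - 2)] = -6*k^2 + 36*k - 52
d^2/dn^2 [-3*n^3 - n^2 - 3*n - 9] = -18*n - 2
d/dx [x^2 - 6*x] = 2*x - 6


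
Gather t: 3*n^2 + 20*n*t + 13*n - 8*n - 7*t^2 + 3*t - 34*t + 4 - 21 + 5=3*n^2 + 5*n - 7*t^2 + t*(20*n - 31) - 12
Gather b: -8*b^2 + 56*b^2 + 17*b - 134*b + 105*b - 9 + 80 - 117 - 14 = 48*b^2 - 12*b - 60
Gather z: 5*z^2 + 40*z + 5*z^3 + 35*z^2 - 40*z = 5*z^3 + 40*z^2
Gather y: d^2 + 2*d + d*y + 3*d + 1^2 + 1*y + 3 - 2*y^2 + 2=d^2 + 5*d - 2*y^2 + y*(d + 1) + 6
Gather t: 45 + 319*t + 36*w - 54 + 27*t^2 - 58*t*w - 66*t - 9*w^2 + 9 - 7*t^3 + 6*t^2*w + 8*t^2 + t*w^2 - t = -7*t^3 + t^2*(6*w + 35) + t*(w^2 - 58*w + 252) - 9*w^2 + 36*w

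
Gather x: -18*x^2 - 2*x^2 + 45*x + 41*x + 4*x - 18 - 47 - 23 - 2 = -20*x^2 + 90*x - 90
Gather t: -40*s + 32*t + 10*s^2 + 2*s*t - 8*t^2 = 10*s^2 - 40*s - 8*t^2 + t*(2*s + 32)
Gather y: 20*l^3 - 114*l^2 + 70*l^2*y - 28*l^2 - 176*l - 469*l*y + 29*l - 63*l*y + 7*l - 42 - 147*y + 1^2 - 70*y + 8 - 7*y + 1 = 20*l^3 - 142*l^2 - 140*l + y*(70*l^2 - 532*l - 224) - 32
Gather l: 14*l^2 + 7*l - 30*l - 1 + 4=14*l^2 - 23*l + 3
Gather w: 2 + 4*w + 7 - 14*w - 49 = -10*w - 40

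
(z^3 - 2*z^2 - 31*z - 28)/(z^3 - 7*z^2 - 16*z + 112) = (z + 1)/(z - 4)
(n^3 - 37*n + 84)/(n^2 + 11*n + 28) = (n^2 - 7*n + 12)/(n + 4)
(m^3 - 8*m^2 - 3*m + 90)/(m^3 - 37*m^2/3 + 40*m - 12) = 3*(m^2 - 2*m - 15)/(3*m^2 - 19*m + 6)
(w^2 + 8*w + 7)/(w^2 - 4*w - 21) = (w^2 + 8*w + 7)/(w^2 - 4*w - 21)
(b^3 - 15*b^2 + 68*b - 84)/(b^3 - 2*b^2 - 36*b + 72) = (b - 7)/(b + 6)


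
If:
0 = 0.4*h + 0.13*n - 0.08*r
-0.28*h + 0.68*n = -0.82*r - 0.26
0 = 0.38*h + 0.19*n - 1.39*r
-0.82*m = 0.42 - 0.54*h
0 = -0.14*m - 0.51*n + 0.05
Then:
No Solution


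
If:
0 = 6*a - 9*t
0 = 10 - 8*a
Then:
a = 5/4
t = 5/6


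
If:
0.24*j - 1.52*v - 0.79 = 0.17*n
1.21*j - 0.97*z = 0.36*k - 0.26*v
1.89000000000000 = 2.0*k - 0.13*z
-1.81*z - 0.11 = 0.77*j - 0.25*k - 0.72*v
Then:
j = 0.232287661004293*z + 0.259257980212806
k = 0.065*z + 0.945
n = -24.1685471455709*z - 5.19228562957757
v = 2.73973819301848*z + 0.101914784394251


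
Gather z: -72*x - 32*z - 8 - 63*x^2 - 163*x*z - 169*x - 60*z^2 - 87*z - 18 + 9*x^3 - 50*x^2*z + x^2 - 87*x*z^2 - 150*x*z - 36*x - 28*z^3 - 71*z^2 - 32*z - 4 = 9*x^3 - 62*x^2 - 277*x - 28*z^3 + z^2*(-87*x - 131) + z*(-50*x^2 - 313*x - 151) - 30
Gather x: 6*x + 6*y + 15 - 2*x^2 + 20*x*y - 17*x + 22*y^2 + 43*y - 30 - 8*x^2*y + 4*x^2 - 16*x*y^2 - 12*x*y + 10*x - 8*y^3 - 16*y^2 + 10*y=x^2*(2 - 8*y) + x*(-16*y^2 + 8*y - 1) - 8*y^3 + 6*y^2 + 59*y - 15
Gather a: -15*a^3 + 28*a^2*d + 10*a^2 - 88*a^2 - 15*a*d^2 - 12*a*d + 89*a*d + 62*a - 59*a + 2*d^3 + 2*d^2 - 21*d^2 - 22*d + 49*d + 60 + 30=-15*a^3 + a^2*(28*d - 78) + a*(-15*d^2 + 77*d + 3) + 2*d^3 - 19*d^2 + 27*d + 90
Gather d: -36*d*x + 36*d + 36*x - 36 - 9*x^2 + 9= d*(36 - 36*x) - 9*x^2 + 36*x - 27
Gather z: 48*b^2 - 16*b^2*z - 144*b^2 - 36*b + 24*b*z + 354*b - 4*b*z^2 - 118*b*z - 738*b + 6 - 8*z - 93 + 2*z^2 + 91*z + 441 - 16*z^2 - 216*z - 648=-96*b^2 - 420*b + z^2*(-4*b - 14) + z*(-16*b^2 - 94*b - 133) - 294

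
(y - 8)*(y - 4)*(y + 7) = y^3 - 5*y^2 - 52*y + 224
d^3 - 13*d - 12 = (d - 4)*(d + 1)*(d + 3)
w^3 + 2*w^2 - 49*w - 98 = (w - 7)*(w + 2)*(w + 7)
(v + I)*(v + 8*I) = v^2 + 9*I*v - 8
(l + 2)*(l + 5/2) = l^2 + 9*l/2 + 5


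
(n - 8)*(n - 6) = n^2 - 14*n + 48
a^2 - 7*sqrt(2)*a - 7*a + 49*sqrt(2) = (a - 7)*(a - 7*sqrt(2))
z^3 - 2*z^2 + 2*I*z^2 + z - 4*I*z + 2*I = (z - 1)^2*(z + 2*I)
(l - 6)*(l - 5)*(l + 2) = l^3 - 9*l^2 + 8*l + 60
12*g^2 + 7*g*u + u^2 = (3*g + u)*(4*g + u)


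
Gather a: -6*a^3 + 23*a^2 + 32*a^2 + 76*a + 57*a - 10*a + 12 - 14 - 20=-6*a^3 + 55*a^2 + 123*a - 22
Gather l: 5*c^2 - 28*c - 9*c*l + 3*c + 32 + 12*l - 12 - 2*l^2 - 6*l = 5*c^2 - 25*c - 2*l^2 + l*(6 - 9*c) + 20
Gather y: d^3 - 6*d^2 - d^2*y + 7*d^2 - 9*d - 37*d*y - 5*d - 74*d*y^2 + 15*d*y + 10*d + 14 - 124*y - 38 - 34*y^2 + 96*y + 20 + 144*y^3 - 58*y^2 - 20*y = d^3 + d^2 - 4*d + 144*y^3 + y^2*(-74*d - 92) + y*(-d^2 - 22*d - 48) - 4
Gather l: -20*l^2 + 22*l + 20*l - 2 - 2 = -20*l^2 + 42*l - 4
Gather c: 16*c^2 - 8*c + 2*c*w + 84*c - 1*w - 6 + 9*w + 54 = 16*c^2 + c*(2*w + 76) + 8*w + 48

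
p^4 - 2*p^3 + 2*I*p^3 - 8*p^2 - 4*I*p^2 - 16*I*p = p*(p - 4)*(p + 2)*(p + 2*I)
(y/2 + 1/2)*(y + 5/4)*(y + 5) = y^3/2 + 29*y^2/8 + 25*y/4 + 25/8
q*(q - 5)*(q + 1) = q^3 - 4*q^2 - 5*q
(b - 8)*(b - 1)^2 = b^3 - 10*b^2 + 17*b - 8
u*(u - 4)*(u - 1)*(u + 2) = u^4 - 3*u^3 - 6*u^2 + 8*u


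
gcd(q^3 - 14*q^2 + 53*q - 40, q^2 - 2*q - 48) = q - 8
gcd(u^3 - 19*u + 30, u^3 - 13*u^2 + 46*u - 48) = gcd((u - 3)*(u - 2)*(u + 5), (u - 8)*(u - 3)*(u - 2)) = u^2 - 5*u + 6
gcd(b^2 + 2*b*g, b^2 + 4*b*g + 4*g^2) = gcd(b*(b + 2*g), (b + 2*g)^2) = b + 2*g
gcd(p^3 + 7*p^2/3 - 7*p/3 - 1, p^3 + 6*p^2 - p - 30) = p + 3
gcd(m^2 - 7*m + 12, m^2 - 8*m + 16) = m - 4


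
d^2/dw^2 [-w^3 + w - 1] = -6*w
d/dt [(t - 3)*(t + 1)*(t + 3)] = 3*t^2 + 2*t - 9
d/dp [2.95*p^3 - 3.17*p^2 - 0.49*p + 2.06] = 8.85*p^2 - 6.34*p - 0.49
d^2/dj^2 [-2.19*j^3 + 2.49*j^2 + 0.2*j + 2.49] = 4.98 - 13.14*j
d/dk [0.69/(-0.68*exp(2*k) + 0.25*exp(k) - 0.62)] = (0.9384*exp(k) - 0.1725)*exp(k)/(0.68*exp(2*k) - 0.25*exp(k) + 0.62)^2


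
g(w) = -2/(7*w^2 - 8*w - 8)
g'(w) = -2*(8 - 14*w)/(7*w^2 - 8*w - 8)^2 = 4*(7*w - 4)/(-7*w^2 + 8*w + 8)^2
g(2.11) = -0.32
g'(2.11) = 1.09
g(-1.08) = -0.23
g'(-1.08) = -0.60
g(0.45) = 0.20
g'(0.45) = -0.03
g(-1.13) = -0.20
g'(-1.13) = -0.48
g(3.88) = -0.03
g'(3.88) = 0.02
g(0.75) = 0.20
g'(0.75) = 0.05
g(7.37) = -0.01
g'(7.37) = 0.00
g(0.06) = 0.24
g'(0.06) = -0.20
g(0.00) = 0.25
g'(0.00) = -0.25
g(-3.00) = -0.03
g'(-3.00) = -0.02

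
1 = 1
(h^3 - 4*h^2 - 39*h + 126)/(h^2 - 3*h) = h - 1 - 42/h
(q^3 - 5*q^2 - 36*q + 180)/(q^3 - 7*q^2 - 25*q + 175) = (q^2 - 36)/(q^2 - 2*q - 35)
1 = 1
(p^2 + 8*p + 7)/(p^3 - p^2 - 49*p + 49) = (p + 1)/(p^2 - 8*p + 7)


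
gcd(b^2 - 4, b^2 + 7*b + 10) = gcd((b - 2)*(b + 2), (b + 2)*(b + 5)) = b + 2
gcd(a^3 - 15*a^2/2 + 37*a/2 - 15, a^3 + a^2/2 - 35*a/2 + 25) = a^2 - 9*a/2 + 5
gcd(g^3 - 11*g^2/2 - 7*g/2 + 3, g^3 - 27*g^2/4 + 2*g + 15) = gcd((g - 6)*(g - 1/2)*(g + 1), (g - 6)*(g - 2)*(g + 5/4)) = g - 6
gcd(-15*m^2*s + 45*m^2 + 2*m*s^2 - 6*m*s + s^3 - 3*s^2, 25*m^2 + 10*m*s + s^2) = 5*m + s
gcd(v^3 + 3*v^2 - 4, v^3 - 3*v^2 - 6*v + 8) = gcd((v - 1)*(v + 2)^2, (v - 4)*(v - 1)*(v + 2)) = v^2 + v - 2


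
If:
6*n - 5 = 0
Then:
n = 5/6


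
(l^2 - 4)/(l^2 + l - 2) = (l - 2)/(l - 1)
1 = 1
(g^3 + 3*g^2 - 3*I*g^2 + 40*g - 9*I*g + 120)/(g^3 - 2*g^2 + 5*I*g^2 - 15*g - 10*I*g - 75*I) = (g - 8*I)/(g - 5)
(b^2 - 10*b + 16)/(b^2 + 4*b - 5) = (b^2 - 10*b + 16)/(b^2 + 4*b - 5)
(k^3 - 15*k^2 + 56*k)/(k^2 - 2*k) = (k^2 - 15*k + 56)/(k - 2)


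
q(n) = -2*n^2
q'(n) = -4*n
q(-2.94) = -17.29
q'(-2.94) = 11.76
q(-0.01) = -0.00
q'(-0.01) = 0.04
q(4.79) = -45.89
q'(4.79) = -19.16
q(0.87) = -1.51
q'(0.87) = -3.48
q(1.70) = -5.78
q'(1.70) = -6.80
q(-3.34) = -22.31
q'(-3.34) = 13.36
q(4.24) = -35.96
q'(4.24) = -16.96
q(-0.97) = -1.88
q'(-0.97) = 3.88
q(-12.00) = -288.00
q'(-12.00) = 48.00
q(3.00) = -18.00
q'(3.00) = -12.00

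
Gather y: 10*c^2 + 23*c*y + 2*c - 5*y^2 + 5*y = 10*c^2 + 2*c - 5*y^2 + y*(23*c + 5)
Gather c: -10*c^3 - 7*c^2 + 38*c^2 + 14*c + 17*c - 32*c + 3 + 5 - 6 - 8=-10*c^3 + 31*c^2 - c - 6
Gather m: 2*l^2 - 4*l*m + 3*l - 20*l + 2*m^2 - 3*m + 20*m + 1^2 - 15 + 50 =2*l^2 - 17*l + 2*m^2 + m*(17 - 4*l) + 36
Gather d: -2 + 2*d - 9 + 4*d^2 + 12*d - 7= 4*d^2 + 14*d - 18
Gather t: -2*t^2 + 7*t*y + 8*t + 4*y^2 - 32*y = -2*t^2 + t*(7*y + 8) + 4*y^2 - 32*y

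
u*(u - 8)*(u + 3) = u^3 - 5*u^2 - 24*u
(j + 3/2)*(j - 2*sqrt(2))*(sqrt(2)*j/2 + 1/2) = sqrt(2)*j^3/2 - 3*j^2/2 + 3*sqrt(2)*j^2/4 - 9*j/4 - sqrt(2)*j - 3*sqrt(2)/2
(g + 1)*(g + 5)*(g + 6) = g^3 + 12*g^2 + 41*g + 30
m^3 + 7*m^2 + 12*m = m*(m + 3)*(m + 4)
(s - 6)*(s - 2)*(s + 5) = s^3 - 3*s^2 - 28*s + 60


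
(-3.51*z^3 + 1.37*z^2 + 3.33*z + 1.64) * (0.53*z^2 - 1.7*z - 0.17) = -1.8603*z^5 + 6.6931*z^4 + 0.0326*z^3 - 5.0247*z^2 - 3.3541*z - 0.2788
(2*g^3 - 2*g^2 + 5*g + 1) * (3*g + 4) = 6*g^4 + 2*g^3 + 7*g^2 + 23*g + 4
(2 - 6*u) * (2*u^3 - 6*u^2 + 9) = -12*u^4 + 40*u^3 - 12*u^2 - 54*u + 18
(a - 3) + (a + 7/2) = 2*a + 1/2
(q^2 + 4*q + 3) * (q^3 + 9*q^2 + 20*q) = q^5 + 13*q^4 + 59*q^3 + 107*q^2 + 60*q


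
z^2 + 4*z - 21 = (z - 3)*(z + 7)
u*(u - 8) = u^2 - 8*u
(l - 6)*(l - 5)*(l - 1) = l^3 - 12*l^2 + 41*l - 30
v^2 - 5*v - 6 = (v - 6)*(v + 1)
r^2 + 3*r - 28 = (r - 4)*(r + 7)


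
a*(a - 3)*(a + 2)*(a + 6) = a^4 + 5*a^3 - 12*a^2 - 36*a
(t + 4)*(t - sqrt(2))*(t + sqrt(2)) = t^3 + 4*t^2 - 2*t - 8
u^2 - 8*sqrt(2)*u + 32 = (u - 4*sqrt(2))^2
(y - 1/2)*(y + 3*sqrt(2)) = y^2 - y/2 + 3*sqrt(2)*y - 3*sqrt(2)/2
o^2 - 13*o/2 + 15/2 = (o - 5)*(o - 3/2)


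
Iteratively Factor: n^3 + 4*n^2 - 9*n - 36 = (n - 3)*(n^2 + 7*n + 12) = (n - 3)*(n + 4)*(n + 3)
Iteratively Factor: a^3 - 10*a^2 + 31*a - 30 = (a - 5)*(a^2 - 5*a + 6) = (a - 5)*(a - 2)*(a - 3)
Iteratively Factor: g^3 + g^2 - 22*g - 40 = (g - 5)*(g^2 + 6*g + 8) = (g - 5)*(g + 4)*(g + 2)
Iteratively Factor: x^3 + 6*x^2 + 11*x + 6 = (x + 1)*(x^2 + 5*x + 6) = (x + 1)*(x + 2)*(x + 3)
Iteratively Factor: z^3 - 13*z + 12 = (z + 4)*(z^2 - 4*z + 3) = (z - 1)*(z + 4)*(z - 3)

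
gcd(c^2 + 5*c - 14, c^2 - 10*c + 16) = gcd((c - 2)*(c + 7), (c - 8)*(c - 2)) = c - 2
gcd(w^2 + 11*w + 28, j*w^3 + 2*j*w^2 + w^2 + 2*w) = 1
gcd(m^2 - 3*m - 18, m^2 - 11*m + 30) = m - 6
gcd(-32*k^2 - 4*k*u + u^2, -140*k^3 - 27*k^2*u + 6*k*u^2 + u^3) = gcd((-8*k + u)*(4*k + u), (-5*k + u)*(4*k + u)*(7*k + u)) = 4*k + u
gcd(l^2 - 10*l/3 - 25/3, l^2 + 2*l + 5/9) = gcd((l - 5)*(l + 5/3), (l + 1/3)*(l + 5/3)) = l + 5/3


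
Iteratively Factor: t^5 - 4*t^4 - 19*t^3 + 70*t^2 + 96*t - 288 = (t - 2)*(t^4 - 2*t^3 - 23*t^2 + 24*t + 144) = (t - 2)*(t + 3)*(t^3 - 5*t^2 - 8*t + 48) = (t - 4)*(t - 2)*(t + 3)*(t^2 - t - 12) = (t - 4)*(t - 2)*(t + 3)^2*(t - 4)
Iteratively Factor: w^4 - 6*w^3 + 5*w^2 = (w)*(w^3 - 6*w^2 + 5*w) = w*(w - 1)*(w^2 - 5*w) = w*(w - 5)*(w - 1)*(w)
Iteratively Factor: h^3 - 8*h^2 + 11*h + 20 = (h + 1)*(h^2 - 9*h + 20) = (h - 4)*(h + 1)*(h - 5)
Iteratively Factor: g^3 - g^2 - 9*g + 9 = (g - 3)*(g^2 + 2*g - 3) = (g - 3)*(g - 1)*(g + 3)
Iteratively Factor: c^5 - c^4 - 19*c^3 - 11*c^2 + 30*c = (c - 1)*(c^4 - 19*c^2 - 30*c) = (c - 1)*(c + 2)*(c^3 - 2*c^2 - 15*c) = (c - 5)*(c - 1)*(c + 2)*(c^2 + 3*c) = c*(c - 5)*(c - 1)*(c + 2)*(c + 3)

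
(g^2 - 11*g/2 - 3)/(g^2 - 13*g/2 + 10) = (2*g^2 - 11*g - 6)/(2*g^2 - 13*g + 20)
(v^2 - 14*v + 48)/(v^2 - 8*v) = (v - 6)/v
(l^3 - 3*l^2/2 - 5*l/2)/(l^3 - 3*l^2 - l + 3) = l*(2*l - 5)/(2*(l^2 - 4*l + 3))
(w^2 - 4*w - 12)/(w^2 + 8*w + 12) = (w - 6)/(w + 6)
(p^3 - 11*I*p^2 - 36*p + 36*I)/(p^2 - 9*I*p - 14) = (p^2 - 9*I*p - 18)/(p - 7*I)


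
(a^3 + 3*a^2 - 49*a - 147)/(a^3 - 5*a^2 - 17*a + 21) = (a + 7)/(a - 1)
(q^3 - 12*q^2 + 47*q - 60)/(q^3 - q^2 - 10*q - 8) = (q^2 - 8*q + 15)/(q^2 + 3*q + 2)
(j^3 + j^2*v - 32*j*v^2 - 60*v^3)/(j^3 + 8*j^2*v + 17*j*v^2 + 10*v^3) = (j - 6*v)/(j + v)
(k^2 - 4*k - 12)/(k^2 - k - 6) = (k - 6)/(k - 3)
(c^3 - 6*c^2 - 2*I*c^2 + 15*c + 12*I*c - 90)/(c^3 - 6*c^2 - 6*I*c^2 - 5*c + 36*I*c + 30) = (c + 3*I)/(c - I)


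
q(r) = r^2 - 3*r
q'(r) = 2*r - 3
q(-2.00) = 10.00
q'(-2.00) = -7.00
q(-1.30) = 5.59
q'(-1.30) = -5.60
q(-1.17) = 4.88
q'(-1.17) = -5.34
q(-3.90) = 26.91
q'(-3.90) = -10.80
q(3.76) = 2.86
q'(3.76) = 4.52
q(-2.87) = 16.85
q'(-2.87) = -8.74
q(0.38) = -1.00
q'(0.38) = -2.24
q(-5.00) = 40.00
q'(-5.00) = -13.00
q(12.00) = 108.00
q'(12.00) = 21.00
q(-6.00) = 54.00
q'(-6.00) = -15.00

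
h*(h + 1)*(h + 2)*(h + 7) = h^4 + 10*h^3 + 23*h^2 + 14*h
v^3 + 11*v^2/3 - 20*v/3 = v*(v - 4/3)*(v + 5)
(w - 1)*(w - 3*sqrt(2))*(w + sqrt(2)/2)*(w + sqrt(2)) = w^4 - 3*sqrt(2)*w^3/2 - w^3 - 8*w^2 + 3*sqrt(2)*w^2/2 - 3*sqrt(2)*w + 8*w + 3*sqrt(2)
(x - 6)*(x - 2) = x^2 - 8*x + 12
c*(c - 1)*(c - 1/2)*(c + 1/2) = c^4 - c^3 - c^2/4 + c/4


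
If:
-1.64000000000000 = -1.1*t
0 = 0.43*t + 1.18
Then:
No Solution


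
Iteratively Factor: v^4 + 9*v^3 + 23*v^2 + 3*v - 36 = (v + 4)*(v^3 + 5*v^2 + 3*v - 9) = (v + 3)*(v + 4)*(v^2 + 2*v - 3) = (v - 1)*(v + 3)*(v + 4)*(v + 3)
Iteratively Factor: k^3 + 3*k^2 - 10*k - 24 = (k + 4)*(k^2 - k - 6) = (k - 3)*(k + 4)*(k + 2)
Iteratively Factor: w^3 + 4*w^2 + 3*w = (w + 3)*(w^2 + w) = (w + 1)*(w + 3)*(w)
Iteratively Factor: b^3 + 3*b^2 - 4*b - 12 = (b - 2)*(b^2 + 5*b + 6) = (b - 2)*(b + 2)*(b + 3)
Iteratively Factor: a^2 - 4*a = (a - 4)*(a)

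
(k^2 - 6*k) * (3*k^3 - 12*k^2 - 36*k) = 3*k^5 - 30*k^4 + 36*k^3 + 216*k^2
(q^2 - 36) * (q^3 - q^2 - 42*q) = q^5 - q^4 - 78*q^3 + 36*q^2 + 1512*q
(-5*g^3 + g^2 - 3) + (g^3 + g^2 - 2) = -4*g^3 + 2*g^2 - 5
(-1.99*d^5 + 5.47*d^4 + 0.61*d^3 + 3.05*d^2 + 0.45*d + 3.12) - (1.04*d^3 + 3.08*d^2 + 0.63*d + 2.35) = -1.99*d^5 + 5.47*d^4 - 0.43*d^3 - 0.0300000000000002*d^2 - 0.18*d + 0.77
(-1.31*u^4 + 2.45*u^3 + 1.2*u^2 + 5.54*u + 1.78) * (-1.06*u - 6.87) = 1.3886*u^5 + 6.4027*u^4 - 18.1035*u^3 - 14.1164*u^2 - 39.9466*u - 12.2286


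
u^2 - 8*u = u*(u - 8)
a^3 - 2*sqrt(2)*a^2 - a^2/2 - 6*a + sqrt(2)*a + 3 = (a - 1/2)*(a - 3*sqrt(2))*(a + sqrt(2))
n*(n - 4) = n^2 - 4*n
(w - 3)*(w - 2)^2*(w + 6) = w^4 - w^3 - 26*w^2 + 84*w - 72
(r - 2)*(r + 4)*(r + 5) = r^3 + 7*r^2 + 2*r - 40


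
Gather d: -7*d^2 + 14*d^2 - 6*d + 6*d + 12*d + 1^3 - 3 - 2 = 7*d^2 + 12*d - 4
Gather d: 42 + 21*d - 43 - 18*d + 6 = 3*d + 5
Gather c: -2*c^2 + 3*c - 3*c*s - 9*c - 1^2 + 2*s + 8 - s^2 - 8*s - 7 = -2*c^2 + c*(-3*s - 6) - s^2 - 6*s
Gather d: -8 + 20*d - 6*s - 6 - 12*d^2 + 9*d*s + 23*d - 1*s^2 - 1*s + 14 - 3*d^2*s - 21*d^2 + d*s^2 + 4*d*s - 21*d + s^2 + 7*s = d^2*(-3*s - 33) + d*(s^2 + 13*s + 22)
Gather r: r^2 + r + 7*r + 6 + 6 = r^2 + 8*r + 12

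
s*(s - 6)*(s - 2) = s^3 - 8*s^2 + 12*s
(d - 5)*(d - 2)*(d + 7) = d^3 - 39*d + 70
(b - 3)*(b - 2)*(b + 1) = b^3 - 4*b^2 + b + 6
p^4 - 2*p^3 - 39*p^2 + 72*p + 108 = (p - 6)*(p - 3)*(p + 1)*(p + 6)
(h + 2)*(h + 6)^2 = h^3 + 14*h^2 + 60*h + 72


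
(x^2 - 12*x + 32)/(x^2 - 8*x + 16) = (x - 8)/(x - 4)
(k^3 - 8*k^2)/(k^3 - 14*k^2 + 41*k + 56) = k^2/(k^2 - 6*k - 7)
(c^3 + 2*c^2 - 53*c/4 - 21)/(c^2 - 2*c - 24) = (c^2 - 2*c - 21/4)/(c - 6)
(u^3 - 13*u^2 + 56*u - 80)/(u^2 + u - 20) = (u^2 - 9*u + 20)/(u + 5)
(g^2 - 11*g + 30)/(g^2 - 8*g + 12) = (g - 5)/(g - 2)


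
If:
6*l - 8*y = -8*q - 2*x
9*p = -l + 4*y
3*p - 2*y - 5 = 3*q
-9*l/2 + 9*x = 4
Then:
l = 8*y/5 + 112/55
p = 4*y/15 - 112/495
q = -2*y/5 - 937/495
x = 4*y/5 + 724/495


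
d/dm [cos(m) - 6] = -sin(m)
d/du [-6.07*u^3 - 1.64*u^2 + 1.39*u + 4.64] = -18.21*u^2 - 3.28*u + 1.39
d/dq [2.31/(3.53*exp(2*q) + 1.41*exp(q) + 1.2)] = (-16.3086*exp(q) - 3.2571)*exp(q)/(3.53*exp(2*q) + 1.41*exp(q) + 1.2)^2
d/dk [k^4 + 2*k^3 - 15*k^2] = 2*k*(2*k^2 + 3*k - 15)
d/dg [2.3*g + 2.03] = 2.30000000000000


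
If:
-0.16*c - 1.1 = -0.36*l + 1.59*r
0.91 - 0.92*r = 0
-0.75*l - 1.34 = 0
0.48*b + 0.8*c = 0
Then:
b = 34.54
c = -20.72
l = -1.79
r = 0.99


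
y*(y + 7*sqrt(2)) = y^2 + 7*sqrt(2)*y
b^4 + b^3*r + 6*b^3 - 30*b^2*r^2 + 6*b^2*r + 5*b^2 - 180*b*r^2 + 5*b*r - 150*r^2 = (b + 1)*(b + 5)*(b - 5*r)*(b + 6*r)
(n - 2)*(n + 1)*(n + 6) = n^3 + 5*n^2 - 8*n - 12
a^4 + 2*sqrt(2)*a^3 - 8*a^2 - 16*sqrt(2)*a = a*(a - 2*sqrt(2))*(a + 2*sqrt(2))^2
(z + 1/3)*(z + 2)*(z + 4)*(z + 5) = z^4 + 34*z^3/3 + 125*z^2/3 + 158*z/3 + 40/3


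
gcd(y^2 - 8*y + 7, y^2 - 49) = y - 7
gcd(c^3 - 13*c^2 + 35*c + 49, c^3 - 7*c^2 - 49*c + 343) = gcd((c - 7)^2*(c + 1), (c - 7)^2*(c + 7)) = c^2 - 14*c + 49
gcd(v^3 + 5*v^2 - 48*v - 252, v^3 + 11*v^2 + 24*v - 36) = v^2 + 12*v + 36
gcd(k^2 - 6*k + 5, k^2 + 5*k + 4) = 1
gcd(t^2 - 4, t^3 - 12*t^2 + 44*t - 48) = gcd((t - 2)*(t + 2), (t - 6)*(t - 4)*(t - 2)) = t - 2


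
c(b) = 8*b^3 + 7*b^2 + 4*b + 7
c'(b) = 24*b^2 + 14*b + 4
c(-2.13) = -47.07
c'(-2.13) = 83.07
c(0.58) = 13.24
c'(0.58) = 20.19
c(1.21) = 36.26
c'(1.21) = 56.08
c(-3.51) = -266.75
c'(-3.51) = 250.54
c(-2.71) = -111.65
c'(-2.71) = 142.32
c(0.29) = 8.94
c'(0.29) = 10.08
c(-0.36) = 6.09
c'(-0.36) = 2.07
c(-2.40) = -72.87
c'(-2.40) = 108.64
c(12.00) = 14887.00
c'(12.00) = 3628.00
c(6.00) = 2011.00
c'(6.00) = 952.00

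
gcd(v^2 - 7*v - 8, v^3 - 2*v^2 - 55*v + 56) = v - 8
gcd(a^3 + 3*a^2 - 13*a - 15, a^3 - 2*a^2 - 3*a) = a^2 - 2*a - 3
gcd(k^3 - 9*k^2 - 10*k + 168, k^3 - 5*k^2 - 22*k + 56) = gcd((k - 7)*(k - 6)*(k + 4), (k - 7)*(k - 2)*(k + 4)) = k^2 - 3*k - 28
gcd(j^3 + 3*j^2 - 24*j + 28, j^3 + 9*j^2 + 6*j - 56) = j^2 + 5*j - 14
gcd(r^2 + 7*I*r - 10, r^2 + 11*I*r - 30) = r + 5*I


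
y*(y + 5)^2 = y^3 + 10*y^2 + 25*y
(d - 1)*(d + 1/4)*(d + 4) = d^3 + 13*d^2/4 - 13*d/4 - 1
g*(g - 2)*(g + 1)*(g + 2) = g^4 + g^3 - 4*g^2 - 4*g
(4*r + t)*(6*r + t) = 24*r^2 + 10*r*t + t^2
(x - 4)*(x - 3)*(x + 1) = x^3 - 6*x^2 + 5*x + 12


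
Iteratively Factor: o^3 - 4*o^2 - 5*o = (o)*(o^2 - 4*o - 5) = o*(o - 5)*(o + 1)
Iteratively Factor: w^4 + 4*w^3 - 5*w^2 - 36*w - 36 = (w - 3)*(w^3 + 7*w^2 + 16*w + 12) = (w - 3)*(w + 2)*(w^2 + 5*w + 6) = (w - 3)*(w + 2)*(w + 3)*(w + 2)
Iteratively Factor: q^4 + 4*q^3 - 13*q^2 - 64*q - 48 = (q + 3)*(q^3 + q^2 - 16*q - 16) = (q + 3)*(q + 4)*(q^2 - 3*q - 4) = (q + 1)*(q + 3)*(q + 4)*(q - 4)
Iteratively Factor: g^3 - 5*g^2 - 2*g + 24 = (g - 3)*(g^2 - 2*g - 8) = (g - 3)*(g + 2)*(g - 4)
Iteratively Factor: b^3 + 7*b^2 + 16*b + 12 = (b + 2)*(b^2 + 5*b + 6) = (b + 2)*(b + 3)*(b + 2)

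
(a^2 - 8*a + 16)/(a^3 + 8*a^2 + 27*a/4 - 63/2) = 4*(a^2 - 8*a + 16)/(4*a^3 + 32*a^2 + 27*a - 126)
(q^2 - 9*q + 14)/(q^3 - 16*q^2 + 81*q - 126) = (q - 2)/(q^2 - 9*q + 18)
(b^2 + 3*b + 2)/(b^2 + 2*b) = (b + 1)/b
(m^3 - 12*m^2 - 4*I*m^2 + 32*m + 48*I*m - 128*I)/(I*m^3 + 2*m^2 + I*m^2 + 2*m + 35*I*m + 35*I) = (-I*m^3 + m^2*(-4 + 12*I) + m*(48 - 32*I) - 128)/(m^3 + m^2*(1 - 2*I) + m*(35 - 2*I) + 35)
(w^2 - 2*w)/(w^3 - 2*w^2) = 1/w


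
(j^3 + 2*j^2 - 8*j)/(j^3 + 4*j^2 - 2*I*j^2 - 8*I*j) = (j - 2)/(j - 2*I)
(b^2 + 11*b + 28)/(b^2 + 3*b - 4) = (b + 7)/(b - 1)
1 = 1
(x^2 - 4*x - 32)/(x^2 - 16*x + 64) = (x + 4)/(x - 8)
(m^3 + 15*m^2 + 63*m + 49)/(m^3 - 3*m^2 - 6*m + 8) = (m^3 + 15*m^2 + 63*m + 49)/(m^3 - 3*m^2 - 6*m + 8)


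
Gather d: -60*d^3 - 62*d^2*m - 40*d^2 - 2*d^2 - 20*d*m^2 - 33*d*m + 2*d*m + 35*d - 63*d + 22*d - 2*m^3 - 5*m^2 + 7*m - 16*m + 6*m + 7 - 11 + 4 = -60*d^3 + d^2*(-62*m - 42) + d*(-20*m^2 - 31*m - 6) - 2*m^3 - 5*m^2 - 3*m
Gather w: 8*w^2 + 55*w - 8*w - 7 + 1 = 8*w^2 + 47*w - 6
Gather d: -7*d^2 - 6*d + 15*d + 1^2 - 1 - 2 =-7*d^2 + 9*d - 2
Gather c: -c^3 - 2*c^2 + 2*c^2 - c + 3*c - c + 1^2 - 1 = -c^3 + c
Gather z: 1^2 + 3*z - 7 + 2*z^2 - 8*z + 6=2*z^2 - 5*z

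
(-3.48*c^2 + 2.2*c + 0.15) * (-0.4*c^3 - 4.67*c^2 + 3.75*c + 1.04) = 1.392*c^5 + 15.3716*c^4 - 23.384*c^3 + 3.9303*c^2 + 2.8505*c + 0.156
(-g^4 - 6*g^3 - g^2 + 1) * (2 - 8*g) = 8*g^5 + 46*g^4 - 4*g^3 - 2*g^2 - 8*g + 2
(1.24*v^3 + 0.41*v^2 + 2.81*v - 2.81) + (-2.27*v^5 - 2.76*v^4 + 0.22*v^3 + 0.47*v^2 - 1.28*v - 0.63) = -2.27*v^5 - 2.76*v^4 + 1.46*v^3 + 0.88*v^2 + 1.53*v - 3.44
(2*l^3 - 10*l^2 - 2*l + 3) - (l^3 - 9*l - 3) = l^3 - 10*l^2 + 7*l + 6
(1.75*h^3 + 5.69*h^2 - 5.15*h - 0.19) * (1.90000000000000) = 3.325*h^3 + 10.811*h^2 - 9.785*h - 0.361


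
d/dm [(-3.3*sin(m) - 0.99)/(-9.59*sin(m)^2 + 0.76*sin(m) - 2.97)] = (-31.647*sin(m)^2 - 18.9882*sin(m) + 10.5534)*cos(m)/(91.9681*sin(m)^4 - 14.5768*sin(m)^3 + 57.5422*sin(m)^2 - 4.5144*sin(m) + 8.8209)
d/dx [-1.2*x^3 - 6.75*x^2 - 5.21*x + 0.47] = -3.6*x^2 - 13.5*x - 5.21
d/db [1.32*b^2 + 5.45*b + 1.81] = 2.64*b + 5.45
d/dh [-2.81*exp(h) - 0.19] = -2.81*exp(h)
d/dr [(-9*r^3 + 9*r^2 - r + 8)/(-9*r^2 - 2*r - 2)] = 9*(9*r^4 + 4*r^3 + 3*r^2 + 12*r + 2)/(81*r^4 + 36*r^3 + 40*r^2 + 8*r + 4)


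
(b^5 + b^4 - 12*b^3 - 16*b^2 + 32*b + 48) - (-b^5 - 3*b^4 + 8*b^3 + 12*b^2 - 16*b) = 2*b^5 + 4*b^4 - 20*b^3 - 28*b^2 + 48*b + 48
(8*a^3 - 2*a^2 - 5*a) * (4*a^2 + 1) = 32*a^5 - 8*a^4 - 12*a^3 - 2*a^2 - 5*a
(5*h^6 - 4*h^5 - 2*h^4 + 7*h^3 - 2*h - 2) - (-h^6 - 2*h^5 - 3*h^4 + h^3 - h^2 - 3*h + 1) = 6*h^6 - 2*h^5 + h^4 + 6*h^3 + h^2 + h - 3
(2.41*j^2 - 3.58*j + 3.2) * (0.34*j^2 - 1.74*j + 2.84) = 0.8194*j^4 - 5.4106*j^3 + 14.1616*j^2 - 15.7352*j + 9.088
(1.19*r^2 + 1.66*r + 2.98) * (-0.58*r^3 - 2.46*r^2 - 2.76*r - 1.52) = -0.6902*r^5 - 3.8902*r^4 - 9.0964*r^3 - 13.7212*r^2 - 10.748*r - 4.5296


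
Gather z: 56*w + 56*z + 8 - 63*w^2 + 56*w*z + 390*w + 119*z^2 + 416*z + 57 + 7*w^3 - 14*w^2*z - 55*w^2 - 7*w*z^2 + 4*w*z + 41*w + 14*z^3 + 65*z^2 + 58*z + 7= 7*w^3 - 118*w^2 + 487*w + 14*z^3 + z^2*(184 - 7*w) + z*(-14*w^2 + 60*w + 530) + 72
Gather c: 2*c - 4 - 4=2*c - 8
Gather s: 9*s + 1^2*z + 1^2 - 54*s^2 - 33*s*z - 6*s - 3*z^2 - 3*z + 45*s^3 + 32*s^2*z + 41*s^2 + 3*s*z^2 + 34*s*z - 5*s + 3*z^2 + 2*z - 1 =45*s^3 + s^2*(32*z - 13) + s*(3*z^2 + z - 2)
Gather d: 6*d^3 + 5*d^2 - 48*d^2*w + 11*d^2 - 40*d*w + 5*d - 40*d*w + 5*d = 6*d^3 + d^2*(16 - 48*w) + d*(10 - 80*w)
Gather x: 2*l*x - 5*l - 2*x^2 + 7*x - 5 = -5*l - 2*x^2 + x*(2*l + 7) - 5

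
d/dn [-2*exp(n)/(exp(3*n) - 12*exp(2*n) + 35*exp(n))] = 4*(exp(n) - 6)*exp(n)/(exp(2*n) - 12*exp(n) + 35)^2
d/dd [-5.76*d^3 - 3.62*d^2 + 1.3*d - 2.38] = -17.28*d^2 - 7.24*d + 1.3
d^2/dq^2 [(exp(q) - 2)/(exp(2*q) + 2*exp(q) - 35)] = (exp(4*q) - 10*exp(3*q) + 198*exp(2*q) - 218*exp(q) + 1085)*exp(q)/(exp(6*q) + 6*exp(5*q) - 93*exp(4*q) - 412*exp(3*q) + 3255*exp(2*q) + 7350*exp(q) - 42875)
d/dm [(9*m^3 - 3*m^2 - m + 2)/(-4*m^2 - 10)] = (-18*m^4 - 137*m^2 + 38*m + 5)/(2*(4*m^4 + 20*m^2 + 25))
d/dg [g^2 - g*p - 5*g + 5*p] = 2*g - p - 5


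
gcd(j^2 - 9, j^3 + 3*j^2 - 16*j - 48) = j + 3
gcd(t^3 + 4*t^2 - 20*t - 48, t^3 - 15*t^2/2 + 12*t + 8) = t - 4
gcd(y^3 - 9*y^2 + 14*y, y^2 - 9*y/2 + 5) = y - 2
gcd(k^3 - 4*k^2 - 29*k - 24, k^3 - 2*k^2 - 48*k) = k - 8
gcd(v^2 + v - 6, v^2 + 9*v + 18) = v + 3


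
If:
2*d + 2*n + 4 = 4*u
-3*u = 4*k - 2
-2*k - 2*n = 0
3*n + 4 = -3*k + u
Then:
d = 7/2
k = -5/2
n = 5/2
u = 4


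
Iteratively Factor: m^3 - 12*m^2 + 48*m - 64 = (m - 4)*(m^2 - 8*m + 16) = (m - 4)^2*(m - 4)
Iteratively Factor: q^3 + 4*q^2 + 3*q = (q + 1)*(q^2 + 3*q) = q*(q + 1)*(q + 3)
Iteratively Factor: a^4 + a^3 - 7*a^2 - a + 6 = (a + 1)*(a^3 - 7*a + 6) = (a - 1)*(a + 1)*(a^2 + a - 6) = (a - 2)*(a - 1)*(a + 1)*(a + 3)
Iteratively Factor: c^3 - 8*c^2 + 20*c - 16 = (c - 4)*(c^2 - 4*c + 4) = (c - 4)*(c - 2)*(c - 2)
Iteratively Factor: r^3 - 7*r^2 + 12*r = (r)*(r^2 - 7*r + 12) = r*(r - 4)*(r - 3)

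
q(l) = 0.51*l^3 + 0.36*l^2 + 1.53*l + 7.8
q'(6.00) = 60.93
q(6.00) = 140.10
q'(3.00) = 17.46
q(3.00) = 29.40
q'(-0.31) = 1.45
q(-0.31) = 7.35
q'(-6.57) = 62.84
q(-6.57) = -131.35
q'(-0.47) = 1.53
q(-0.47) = 7.11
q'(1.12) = 4.26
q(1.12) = 10.68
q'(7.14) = 84.67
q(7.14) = 222.71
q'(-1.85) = 5.43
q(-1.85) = 2.97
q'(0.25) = 1.81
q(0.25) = 8.21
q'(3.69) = 25.02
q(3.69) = 43.97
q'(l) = 1.53*l^2 + 0.72*l + 1.53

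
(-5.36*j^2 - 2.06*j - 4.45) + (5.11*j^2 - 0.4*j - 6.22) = -0.25*j^2 - 2.46*j - 10.67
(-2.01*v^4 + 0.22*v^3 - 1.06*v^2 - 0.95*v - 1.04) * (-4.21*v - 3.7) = 8.4621*v^5 + 6.5108*v^4 + 3.6486*v^3 + 7.9215*v^2 + 7.8934*v + 3.848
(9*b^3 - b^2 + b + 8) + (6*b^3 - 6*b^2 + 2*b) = 15*b^3 - 7*b^2 + 3*b + 8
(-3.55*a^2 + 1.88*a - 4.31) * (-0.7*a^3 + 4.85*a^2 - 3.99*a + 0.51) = 2.485*a^5 - 18.5335*a^4 + 26.2995*a^3 - 30.2152*a^2 + 18.1557*a - 2.1981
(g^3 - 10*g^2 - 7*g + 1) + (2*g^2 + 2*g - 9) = g^3 - 8*g^2 - 5*g - 8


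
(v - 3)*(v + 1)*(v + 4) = v^3 + 2*v^2 - 11*v - 12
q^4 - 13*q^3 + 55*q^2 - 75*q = q*(q - 5)^2*(q - 3)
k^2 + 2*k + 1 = (k + 1)^2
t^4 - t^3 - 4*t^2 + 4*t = t*(t - 2)*(t - 1)*(t + 2)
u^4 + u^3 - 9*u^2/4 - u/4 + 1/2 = (u - 1)*(u - 1/2)*(u + 1/2)*(u + 2)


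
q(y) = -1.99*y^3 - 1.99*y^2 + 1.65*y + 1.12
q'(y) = -5.97*y^2 - 3.98*y + 1.65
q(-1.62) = 1.68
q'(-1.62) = -7.57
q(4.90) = -272.70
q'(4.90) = -161.19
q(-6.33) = 415.67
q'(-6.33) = -212.37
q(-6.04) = 357.05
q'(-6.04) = -192.11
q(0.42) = 1.31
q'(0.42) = -1.07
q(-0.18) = 0.77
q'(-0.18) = 2.17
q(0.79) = 0.20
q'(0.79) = -5.22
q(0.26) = 1.38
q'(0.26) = 0.21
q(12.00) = -3704.36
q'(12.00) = -905.79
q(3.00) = -65.57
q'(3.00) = -64.02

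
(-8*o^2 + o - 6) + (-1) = -8*o^2 + o - 7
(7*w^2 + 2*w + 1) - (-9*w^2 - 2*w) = 16*w^2 + 4*w + 1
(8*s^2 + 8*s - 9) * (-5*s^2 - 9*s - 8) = -40*s^4 - 112*s^3 - 91*s^2 + 17*s + 72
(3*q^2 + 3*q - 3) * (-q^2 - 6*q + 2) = -3*q^4 - 21*q^3 - 9*q^2 + 24*q - 6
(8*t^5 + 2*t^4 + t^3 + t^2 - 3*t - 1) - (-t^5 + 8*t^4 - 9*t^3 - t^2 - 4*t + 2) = 9*t^5 - 6*t^4 + 10*t^3 + 2*t^2 + t - 3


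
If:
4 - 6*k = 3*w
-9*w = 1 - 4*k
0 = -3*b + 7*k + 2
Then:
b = 45/22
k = 13/22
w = 5/33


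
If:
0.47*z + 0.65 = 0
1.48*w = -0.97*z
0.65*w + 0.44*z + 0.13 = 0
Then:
No Solution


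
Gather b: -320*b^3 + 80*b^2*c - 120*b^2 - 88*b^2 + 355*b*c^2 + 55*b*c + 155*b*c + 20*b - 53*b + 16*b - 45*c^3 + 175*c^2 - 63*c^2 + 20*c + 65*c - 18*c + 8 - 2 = -320*b^3 + b^2*(80*c - 208) + b*(355*c^2 + 210*c - 17) - 45*c^3 + 112*c^2 + 67*c + 6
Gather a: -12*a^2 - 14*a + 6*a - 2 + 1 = -12*a^2 - 8*a - 1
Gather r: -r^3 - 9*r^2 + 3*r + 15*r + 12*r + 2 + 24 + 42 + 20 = -r^3 - 9*r^2 + 30*r + 88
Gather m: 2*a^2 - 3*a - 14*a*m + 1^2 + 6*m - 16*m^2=2*a^2 - 3*a - 16*m^2 + m*(6 - 14*a) + 1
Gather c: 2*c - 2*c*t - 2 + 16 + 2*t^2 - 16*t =c*(2 - 2*t) + 2*t^2 - 16*t + 14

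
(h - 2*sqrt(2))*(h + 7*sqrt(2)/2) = h^2 + 3*sqrt(2)*h/2 - 14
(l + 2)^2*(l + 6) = l^3 + 10*l^2 + 28*l + 24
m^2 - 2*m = m*(m - 2)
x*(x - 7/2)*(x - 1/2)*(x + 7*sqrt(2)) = x^4 - 4*x^3 + 7*sqrt(2)*x^3 - 28*sqrt(2)*x^2 + 7*x^2/4 + 49*sqrt(2)*x/4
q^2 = q^2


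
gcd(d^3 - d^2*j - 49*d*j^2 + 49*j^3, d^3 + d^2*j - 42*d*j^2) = d + 7*j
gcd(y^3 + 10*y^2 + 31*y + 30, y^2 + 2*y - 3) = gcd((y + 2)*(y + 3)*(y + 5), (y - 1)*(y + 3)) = y + 3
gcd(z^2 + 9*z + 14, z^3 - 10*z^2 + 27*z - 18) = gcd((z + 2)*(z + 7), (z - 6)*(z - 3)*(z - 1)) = 1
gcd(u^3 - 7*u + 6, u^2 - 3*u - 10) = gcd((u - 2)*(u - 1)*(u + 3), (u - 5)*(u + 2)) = 1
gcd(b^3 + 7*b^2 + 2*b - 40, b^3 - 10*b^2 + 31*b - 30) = b - 2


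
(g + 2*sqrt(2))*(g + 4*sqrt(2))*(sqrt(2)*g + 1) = sqrt(2)*g^3 + 13*g^2 + 22*sqrt(2)*g + 16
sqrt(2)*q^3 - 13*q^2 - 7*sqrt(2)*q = q*(q - 7*sqrt(2))*(sqrt(2)*q + 1)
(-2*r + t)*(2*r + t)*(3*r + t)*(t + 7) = -12*r^3*t - 84*r^3 - 4*r^2*t^2 - 28*r^2*t + 3*r*t^3 + 21*r*t^2 + t^4 + 7*t^3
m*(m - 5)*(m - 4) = m^3 - 9*m^2 + 20*m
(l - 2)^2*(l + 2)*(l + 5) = l^4 + 3*l^3 - 14*l^2 - 12*l + 40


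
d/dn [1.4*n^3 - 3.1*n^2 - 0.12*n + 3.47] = 4.2*n^2 - 6.2*n - 0.12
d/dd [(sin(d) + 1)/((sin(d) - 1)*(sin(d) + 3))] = (-2*sin(d) + cos(d)^2 - 6)*cos(d)/((sin(d) - 1)^2*(sin(d) + 3)^2)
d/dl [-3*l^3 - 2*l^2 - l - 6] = -9*l^2 - 4*l - 1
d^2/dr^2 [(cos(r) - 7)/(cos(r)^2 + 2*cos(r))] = (8*(cos(r) - 7)*(cos(r) + 1)^2*sin(r)^2 - (cos(r) + 2)^2*cos(r)^3 + (cos(r) + 2)*(-14*cos(r) - 11*cos(2*r) + 2*cos(3*r) - 1)*cos(r))/((cos(r) + 2)^3*cos(r)^3)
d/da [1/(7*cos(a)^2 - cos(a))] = (-sin(a)/cos(a)^2 + 14*tan(a))/(7*cos(a) - 1)^2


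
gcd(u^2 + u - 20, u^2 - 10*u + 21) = 1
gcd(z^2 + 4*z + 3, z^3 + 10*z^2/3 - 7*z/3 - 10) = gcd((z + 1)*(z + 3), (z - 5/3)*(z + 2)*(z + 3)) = z + 3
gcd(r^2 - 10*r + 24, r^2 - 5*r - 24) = 1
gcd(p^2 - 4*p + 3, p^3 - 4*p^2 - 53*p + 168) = p - 3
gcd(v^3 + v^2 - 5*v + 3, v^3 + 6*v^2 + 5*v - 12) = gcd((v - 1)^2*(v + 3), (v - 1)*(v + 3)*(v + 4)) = v^2 + 2*v - 3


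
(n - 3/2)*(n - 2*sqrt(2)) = n^2 - 2*sqrt(2)*n - 3*n/2 + 3*sqrt(2)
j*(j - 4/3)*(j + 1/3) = j^3 - j^2 - 4*j/9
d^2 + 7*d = d*(d + 7)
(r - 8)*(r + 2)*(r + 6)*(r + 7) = r^4 + 7*r^3 - 52*r^2 - 460*r - 672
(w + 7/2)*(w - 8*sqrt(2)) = w^2 - 8*sqrt(2)*w + 7*w/2 - 28*sqrt(2)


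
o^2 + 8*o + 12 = (o + 2)*(o + 6)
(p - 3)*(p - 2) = p^2 - 5*p + 6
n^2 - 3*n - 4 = (n - 4)*(n + 1)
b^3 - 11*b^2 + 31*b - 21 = (b - 7)*(b - 3)*(b - 1)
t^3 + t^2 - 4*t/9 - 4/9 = (t - 2/3)*(t + 2/3)*(t + 1)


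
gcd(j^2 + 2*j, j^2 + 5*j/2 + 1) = j + 2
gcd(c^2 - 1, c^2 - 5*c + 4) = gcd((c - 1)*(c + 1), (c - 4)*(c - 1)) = c - 1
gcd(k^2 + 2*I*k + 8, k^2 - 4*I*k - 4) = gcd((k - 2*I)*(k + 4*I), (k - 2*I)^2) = k - 2*I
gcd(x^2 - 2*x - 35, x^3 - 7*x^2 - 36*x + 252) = x - 7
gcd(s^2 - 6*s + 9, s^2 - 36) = 1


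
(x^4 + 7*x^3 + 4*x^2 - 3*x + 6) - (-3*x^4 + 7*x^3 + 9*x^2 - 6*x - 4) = 4*x^4 - 5*x^2 + 3*x + 10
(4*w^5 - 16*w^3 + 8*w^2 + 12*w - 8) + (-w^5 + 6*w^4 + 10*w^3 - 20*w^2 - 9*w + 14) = 3*w^5 + 6*w^4 - 6*w^3 - 12*w^2 + 3*w + 6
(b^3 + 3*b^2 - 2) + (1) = b^3 + 3*b^2 - 1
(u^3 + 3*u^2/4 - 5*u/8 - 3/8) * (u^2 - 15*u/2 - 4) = u^5 - 27*u^4/4 - 41*u^3/4 + 21*u^2/16 + 85*u/16 + 3/2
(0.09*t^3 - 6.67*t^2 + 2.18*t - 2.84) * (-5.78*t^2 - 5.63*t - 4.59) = -0.5202*t^5 + 38.0459*t^4 + 24.5386*t^3 + 34.7571*t^2 + 5.983*t + 13.0356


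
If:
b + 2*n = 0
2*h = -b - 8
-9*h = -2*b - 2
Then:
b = -76/13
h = -14/13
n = 38/13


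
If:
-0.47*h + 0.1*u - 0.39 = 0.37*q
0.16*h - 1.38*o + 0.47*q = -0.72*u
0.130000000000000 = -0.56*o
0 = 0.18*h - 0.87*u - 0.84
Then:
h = -3.79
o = -0.23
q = 3.29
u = -1.75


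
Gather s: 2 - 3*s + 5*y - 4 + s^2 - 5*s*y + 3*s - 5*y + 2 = s^2 - 5*s*y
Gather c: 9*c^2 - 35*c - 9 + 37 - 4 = 9*c^2 - 35*c + 24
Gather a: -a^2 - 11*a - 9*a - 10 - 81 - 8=-a^2 - 20*a - 99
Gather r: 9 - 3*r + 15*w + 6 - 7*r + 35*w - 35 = -10*r + 50*w - 20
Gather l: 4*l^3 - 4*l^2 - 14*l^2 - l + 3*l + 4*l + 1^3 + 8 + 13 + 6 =4*l^3 - 18*l^2 + 6*l + 28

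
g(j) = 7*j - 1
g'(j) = 7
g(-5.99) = -42.93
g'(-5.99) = 7.00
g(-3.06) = -22.42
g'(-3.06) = 7.00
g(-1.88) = -14.16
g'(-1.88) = 7.00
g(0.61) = 3.27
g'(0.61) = 7.00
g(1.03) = 6.21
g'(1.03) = 7.00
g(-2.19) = -16.33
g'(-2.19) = 7.00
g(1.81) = 11.67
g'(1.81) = 7.00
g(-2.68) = -19.76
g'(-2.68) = 7.00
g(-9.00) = -64.00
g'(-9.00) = 7.00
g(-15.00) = -106.00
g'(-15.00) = 7.00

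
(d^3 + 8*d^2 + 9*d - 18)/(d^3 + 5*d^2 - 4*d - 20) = (d^3 + 8*d^2 + 9*d - 18)/(d^3 + 5*d^2 - 4*d - 20)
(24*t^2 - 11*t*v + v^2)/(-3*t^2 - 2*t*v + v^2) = (-8*t + v)/(t + v)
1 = 1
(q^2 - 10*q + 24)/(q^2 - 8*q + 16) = (q - 6)/(q - 4)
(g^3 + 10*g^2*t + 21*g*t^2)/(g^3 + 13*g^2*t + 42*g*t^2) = (g + 3*t)/(g + 6*t)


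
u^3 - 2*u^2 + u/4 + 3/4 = (u - 3/2)*(u - 1)*(u + 1/2)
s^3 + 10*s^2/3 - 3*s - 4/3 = (s - 1)*(s + 1/3)*(s + 4)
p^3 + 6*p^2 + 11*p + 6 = (p + 1)*(p + 2)*(p + 3)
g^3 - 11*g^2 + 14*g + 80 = (g - 8)*(g - 5)*(g + 2)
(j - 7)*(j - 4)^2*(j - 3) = j^4 - 18*j^3 + 117*j^2 - 328*j + 336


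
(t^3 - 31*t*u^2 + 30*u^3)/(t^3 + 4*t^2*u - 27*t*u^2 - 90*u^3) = (t - u)/(t + 3*u)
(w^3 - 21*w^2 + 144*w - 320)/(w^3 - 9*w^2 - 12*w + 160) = (w - 8)/(w + 4)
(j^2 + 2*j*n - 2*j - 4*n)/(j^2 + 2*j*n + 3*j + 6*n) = (j - 2)/(j + 3)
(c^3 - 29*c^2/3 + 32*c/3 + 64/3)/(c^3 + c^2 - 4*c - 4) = (3*c^2 - 32*c + 64)/(3*(c^2 - 4))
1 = 1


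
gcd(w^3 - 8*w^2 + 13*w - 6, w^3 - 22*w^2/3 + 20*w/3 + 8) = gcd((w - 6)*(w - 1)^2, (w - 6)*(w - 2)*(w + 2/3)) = w - 6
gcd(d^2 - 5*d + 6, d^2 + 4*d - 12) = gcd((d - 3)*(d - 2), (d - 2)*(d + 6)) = d - 2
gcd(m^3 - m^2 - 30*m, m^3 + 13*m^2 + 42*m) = m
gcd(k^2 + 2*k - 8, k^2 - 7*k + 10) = k - 2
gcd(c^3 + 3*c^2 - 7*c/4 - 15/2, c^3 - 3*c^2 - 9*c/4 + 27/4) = c - 3/2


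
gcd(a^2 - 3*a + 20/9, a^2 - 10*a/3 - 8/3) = 1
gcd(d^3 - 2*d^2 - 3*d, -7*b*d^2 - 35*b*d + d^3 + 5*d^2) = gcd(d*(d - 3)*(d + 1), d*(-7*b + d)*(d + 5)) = d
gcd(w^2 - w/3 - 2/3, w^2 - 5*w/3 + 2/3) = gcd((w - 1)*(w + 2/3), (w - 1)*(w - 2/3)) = w - 1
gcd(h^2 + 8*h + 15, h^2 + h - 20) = h + 5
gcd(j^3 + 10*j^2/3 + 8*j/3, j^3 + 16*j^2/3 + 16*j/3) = j^2 + 4*j/3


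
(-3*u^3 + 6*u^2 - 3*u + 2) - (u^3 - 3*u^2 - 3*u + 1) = -4*u^3 + 9*u^2 + 1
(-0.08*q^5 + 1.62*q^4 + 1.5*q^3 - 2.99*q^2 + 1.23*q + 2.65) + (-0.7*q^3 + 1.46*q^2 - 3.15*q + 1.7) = -0.08*q^5 + 1.62*q^4 + 0.8*q^3 - 1.53*q^2 - 1.92*q + 4.35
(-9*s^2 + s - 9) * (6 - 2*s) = 18*s^3 - 56*s^2 + 24*s - 54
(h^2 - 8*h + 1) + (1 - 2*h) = h^2 - 10*h + 2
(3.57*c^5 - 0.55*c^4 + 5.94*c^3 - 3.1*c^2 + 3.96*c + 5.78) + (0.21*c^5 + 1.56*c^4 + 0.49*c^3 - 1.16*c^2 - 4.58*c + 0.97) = 3.78*c^5 + 1.01*c^4 + 6.43*c^3 - 4.26*c^2 - 0.62*c + 6.75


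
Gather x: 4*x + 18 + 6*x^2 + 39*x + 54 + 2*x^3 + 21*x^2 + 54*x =2*x^3 + 27*x^2 + 97*x + 72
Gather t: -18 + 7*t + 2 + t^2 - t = t^2 + 6*t - 16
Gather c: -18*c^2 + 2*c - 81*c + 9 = -18*c^2 - 79*c + 9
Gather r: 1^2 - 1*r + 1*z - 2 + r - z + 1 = 0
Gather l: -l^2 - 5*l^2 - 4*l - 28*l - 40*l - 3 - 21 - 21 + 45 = -6*l^2 - 72*l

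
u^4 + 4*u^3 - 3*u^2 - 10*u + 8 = (u - 1)^2*(u + 2)*(u + 4)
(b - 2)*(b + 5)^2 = b^3 + 8*b^2 + 5*b - 50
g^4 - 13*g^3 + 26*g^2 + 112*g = g*(g - 8)*(g - 7)*(g + 2)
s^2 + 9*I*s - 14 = (s + 2*I)*(s + 7*I)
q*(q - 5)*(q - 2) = q^3 - 7*q^2 + 10*q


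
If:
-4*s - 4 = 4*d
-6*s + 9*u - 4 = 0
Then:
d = -3*u/2 - 1/3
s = 3*u/2 - 2/3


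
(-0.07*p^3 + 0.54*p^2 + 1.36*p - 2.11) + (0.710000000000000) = -0.07*p^3 + 0.54*p^2 + 1.36*p - 1.4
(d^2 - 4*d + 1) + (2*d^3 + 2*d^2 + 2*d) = 2*d^3 + 3*d^2 - 2*d + 1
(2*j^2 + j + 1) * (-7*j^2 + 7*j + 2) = -14*j^4 + 7*j^3 + 4*j^2 + 9*j + 2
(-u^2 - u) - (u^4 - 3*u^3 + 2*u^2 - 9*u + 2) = -u^4 + 3*u^3 - 3*u^2 + 8*u - 2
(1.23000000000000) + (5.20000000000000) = 6.43000000000000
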